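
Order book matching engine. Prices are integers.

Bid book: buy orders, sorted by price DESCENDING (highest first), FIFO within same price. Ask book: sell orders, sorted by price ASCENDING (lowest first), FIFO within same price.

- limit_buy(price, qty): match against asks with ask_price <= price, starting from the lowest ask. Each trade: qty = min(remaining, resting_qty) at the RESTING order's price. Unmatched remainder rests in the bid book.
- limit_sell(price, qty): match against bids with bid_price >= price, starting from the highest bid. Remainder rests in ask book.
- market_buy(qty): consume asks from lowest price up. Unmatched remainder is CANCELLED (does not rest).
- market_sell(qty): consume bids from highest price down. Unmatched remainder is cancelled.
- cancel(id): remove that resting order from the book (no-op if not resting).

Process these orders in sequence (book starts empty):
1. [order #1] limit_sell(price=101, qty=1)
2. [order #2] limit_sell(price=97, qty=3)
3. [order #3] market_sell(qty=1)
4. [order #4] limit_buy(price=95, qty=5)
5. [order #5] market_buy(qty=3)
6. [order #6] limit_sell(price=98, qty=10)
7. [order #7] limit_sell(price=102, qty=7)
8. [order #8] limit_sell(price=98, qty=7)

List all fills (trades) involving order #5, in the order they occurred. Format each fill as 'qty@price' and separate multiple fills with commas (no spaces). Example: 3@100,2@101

After op 1 [order #1] limit_sell(price=101, qty=1): fills=none; bids=[-] asks=[#1:1@101]
After op 2 [order #2] limit_sell(price=97, qty=3): fills=none; bids=[-] asks=[#2:3@97 #1:1@101]
After op 3 [order #3] market_sell(qty=1): fills=none; bids=[-] asks=[#2:3@97 #1:1@101]
After op 4 [order #4] limit_buy(price=95, qty=5): fills=none; bids=[#4:5@95] asks=[#2:3@97 #1:1@101]
After op 5 [order #5] market_buy(qty=3): fills=#5x#2:3@97; bids=[#4:5@95] asks=[#1:1@101]
After op 6 [order #6] limit_sell(price=98, qty=10): fills=none; bids=[#4:5@95] asks=[#6:10@98 #1:1@101]
After op 7 [order #7] limit_sell(price=102, qty=7): fills=none; bids=[#4:5@95] asks=[#6:10@98 #1:1@101 #7:7@102]
After op 8 [order #8] limit_sell(price=98, qty=7): fills=none; bids=[#4:5@95] asks=[#6:10@98 #8:7@98 #1:1@101 #7:7@102]

Answer: 3@97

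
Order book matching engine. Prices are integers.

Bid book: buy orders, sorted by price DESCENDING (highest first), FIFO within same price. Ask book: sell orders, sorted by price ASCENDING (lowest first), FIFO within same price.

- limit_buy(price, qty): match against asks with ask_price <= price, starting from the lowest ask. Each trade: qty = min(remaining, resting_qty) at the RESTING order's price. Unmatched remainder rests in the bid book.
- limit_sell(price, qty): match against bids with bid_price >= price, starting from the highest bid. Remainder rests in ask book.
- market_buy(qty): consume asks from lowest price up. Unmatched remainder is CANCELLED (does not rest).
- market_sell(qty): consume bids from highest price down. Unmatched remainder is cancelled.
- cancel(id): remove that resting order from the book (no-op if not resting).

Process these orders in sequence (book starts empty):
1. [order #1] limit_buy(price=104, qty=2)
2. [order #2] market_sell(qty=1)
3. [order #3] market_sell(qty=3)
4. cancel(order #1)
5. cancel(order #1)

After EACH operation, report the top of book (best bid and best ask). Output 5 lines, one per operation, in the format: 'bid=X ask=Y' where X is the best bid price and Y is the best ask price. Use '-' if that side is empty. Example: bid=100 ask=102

After op 1 [order #1] limit_buy(price=104, qty=2): fills=none; bids=[#1:2@104] asks=[-]
After op 2 [order #2] market_sell(qty=1): fills=#1x#2:1@104; bids=[#1:1@104] asks=[-]
After op 3 [order #3] market_sell(qty=3): fills=#1x#3:1@104; bids=[-] asks=[-]
After op 4 cancel(order #1): fills=none; bids=[-] asks=[-]
After op 5 cancel(order #1): fills=none; bids=[-] asks=[-]

Answer: bid=104 ask=-
bid=104 ask=-
bid=- ask=-
bid=- ask=-
bid=- ask=-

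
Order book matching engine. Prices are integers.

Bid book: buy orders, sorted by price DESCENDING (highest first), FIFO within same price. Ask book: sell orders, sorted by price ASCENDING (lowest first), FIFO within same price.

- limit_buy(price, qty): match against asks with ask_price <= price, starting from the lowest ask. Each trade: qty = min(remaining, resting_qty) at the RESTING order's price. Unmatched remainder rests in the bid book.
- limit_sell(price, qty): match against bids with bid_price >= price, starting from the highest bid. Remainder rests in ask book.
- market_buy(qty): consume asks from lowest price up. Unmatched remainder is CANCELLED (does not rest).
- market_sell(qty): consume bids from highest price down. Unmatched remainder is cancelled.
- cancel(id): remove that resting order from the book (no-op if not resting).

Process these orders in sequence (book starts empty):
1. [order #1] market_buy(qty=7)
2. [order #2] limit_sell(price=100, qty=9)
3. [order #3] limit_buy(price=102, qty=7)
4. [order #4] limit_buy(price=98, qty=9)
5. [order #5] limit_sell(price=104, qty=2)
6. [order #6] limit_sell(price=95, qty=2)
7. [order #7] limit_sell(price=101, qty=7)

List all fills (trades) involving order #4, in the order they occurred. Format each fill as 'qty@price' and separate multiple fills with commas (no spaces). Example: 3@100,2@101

Answer: 2@98

Derivation:
After op 1 [order #1] market_buy(qty=7): fills=none; bids=[-] asks=[-]
After op 2 [order #2] limit_sell(price=100, qty=9): fills=none; bids=[-] asks=[#2:9@100]
After op 3 [order #3] limit_buy(price=102, qty=7): fills=#3x#2:7@100; bids=[-] asks=[#2:2@100]
After op 4 [order #4] limit_buy(price=98, qty=9): fills=none; bids=[#4:9@98] asks=[#2:2@100]
After op 5 [order #5] limit_sell(price=104, qty=2): fills=none; bids=[#4:9@98] asks=[#2:2@100 #5:2@104]
After op 6 [order #6] limit_sell(price=95, qty=2): fills=#4x#6:2@98; bids=[#4:7@98] asks=[#2:2@100 #5:2@104]
After op 7 [order #7] limit_sell(price=101, qty=7): fills=none; bids=[#4:7@98] asks=[#2:2@100 #7:7@101 #5:2@104]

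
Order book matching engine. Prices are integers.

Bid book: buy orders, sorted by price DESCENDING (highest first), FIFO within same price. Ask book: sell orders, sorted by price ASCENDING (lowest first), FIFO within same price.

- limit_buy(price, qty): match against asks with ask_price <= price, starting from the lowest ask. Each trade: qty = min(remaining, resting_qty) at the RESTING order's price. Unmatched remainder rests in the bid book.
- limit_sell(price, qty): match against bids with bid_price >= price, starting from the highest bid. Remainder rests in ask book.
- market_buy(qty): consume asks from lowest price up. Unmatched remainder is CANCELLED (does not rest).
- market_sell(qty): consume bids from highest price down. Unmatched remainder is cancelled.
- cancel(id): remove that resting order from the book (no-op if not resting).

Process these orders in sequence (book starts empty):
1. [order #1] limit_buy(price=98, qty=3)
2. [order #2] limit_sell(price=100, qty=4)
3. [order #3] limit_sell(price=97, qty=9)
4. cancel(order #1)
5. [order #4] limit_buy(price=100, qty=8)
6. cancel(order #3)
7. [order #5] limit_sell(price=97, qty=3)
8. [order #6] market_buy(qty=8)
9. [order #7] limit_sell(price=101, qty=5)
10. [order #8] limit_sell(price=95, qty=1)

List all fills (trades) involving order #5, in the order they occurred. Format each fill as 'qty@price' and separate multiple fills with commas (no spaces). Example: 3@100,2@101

After op 1 [order #1] limit_buy(price=98, qty=3): fills=none; bids=[#1:3@98] asks=[-]
After op 2 [order #2] limit_sell(price=100, qty=4): fills=none; bids=[#1:3@98] asks=[#2:4@100]
After op 3 [order #3] limit_sell(price=97, qty=9): fills=#1x#3:3@98; bids=[-] asks=[#3:6@97 #2:4@100]
After op 4 cancel(order #1): fills=none; bids=[-] asks=[#3:6@97 #2:4@100]
After op 5 [order #4] limit_buy(price=100, qty=8): fills=#4x#3:6@97 #4x#2:2@100; bids=[-] asks=[#2:2@100]
After op 6 cancel(order #3): fills=none; bids=[-] asks=[#2:2@100]
After op 7 [order #5] limit_sell(price=97, qty=3): fills=none; bids=[-] asks=[#5:3@97 #2:2@100]
After op 8 [order #6] market_buy(qty=8): fills=#6x#5:3@97 #6x#2:2@100; bids=[-] asks=[-]
After op 9 [order #7] limit_sell(price=101, qty=5): fills=none; bids=[-] asks=[#7:5@101]
After op 10 [order #8] limit_sell(price=95, qty=1): fills=none; bids=[-] asks=[#8:1@95 #7:5@101]

Answer: 3@97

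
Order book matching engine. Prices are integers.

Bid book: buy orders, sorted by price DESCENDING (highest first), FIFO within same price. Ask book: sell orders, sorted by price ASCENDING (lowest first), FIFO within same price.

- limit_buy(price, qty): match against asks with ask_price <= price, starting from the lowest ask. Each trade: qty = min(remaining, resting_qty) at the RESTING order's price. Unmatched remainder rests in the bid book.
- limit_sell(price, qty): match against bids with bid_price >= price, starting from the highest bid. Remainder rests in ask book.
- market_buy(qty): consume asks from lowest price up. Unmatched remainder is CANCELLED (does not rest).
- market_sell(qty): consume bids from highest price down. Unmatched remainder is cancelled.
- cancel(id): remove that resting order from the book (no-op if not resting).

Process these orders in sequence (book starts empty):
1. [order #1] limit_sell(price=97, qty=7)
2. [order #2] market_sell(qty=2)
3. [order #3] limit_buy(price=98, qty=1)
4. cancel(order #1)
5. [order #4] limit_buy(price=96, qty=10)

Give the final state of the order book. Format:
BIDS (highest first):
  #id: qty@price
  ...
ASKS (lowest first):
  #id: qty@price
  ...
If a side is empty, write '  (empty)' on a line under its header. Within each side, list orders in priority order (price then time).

Answer: BIDS (highest first):
  #4: 10@96
ASKS (lowest first):
  (empty)

Derivation:
After op 1 [order #1] limit_sell(price=97, qty=7): fills=none; bids=[-] asks=[#1:7@97]
After op 2 [order #2] market_sell(qty=2): fills=none; bids=[-] asks=[#1:7@97]
After op 3 [order #3] limit_buy(price=98, qty=1): fills=#3x#1:1@97; bids=[-] asks=[#1:6@97]
After op 4 cancel(order #1): fills=none; bids=[-] asks=[-]
After op 5 [order #4] limit_buy(price=96, qty=10): fills=none; bids=[#4:10@96] asks=[-]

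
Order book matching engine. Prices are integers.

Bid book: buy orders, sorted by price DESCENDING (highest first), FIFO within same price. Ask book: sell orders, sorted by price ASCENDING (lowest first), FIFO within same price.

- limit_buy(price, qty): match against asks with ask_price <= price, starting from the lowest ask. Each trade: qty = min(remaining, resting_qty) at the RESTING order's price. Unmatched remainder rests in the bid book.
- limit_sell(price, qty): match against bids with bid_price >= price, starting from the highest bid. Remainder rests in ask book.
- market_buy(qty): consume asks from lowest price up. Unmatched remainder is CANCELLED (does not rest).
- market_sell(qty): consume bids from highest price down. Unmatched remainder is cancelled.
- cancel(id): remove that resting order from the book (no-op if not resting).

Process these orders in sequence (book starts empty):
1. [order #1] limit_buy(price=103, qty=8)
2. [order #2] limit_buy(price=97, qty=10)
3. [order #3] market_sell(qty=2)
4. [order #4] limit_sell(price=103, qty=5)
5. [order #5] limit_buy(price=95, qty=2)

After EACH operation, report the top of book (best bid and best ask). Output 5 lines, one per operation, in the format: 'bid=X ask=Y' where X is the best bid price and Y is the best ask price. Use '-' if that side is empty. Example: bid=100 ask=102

After op 1 [order #1] limit_buy(price=103, qty=8): fills=none; bids=[#1:8@103] asks=[-]
After op 2 [order #2] limit_buy(price=97, qty=10): fills=none; bids=[#1:8@103 #2:10@97] asks=[-]
After op 3 [order #3] market_sell(qty=2): fills=#1x#3:2@103; bids=[#1:6@103 #2:10@97] asks=[-]
After op 4 [order #4] limit_sell(price=103, qty=5): fills=#1x#4:5@103; bids=[#1:1@103 #2:10@97] asks=[-]
After op 5 [order #5] limit_buy(price=95, qty=2): fills=none; bids=[#1:1@103 #2:10@97 #5:2@95] asks=[-]

Answer: bid=103 ask=-
bid=103 ask=-
bid=103 ask=-
bid=103 ask=-
bid=103 ask=-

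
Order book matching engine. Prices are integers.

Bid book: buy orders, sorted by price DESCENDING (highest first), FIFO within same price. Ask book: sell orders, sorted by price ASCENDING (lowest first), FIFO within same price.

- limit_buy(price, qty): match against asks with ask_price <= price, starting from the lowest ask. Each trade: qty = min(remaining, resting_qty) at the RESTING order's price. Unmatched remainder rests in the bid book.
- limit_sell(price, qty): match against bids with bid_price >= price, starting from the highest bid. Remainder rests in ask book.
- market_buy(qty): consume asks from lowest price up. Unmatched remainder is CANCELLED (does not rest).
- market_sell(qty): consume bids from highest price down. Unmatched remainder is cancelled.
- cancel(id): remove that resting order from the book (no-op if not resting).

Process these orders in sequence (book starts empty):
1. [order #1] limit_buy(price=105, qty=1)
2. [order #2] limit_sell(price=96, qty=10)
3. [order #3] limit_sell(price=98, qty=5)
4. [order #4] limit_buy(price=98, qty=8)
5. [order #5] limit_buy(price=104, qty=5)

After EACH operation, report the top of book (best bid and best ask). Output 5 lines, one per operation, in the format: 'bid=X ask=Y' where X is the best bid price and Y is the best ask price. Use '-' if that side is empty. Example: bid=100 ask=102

Answer: bid=105 ask=-
bid=- ask=96
bid=- ask=96
bid=- ask=96
bid=- ask=98

Derivation:
After op 1 [order #1] limit_buy(price=105, qty=1): fills=none; bids=[#1:1@105] asks=[-]
After op 2 [order #2] limit_sell(price=96, qty=10): fills=#1x#2:1@105; bids=[-] asks=[#2:9@96]
After op 3 [order #3] limit_sell(price=98, qty=5): fills=none; bids=[-] asks=[#2:9@96 #3:5@98]
After op 4 [order #4] limit_buy(price=98, qty=8): fills=#4x#2:8@96; bids=[-] asks=[#2:1@96 #3:5@98]
After op 5 [order #5] limit_buy(price=104, qty=5): fills=#5x#2:1@96 #5x#3:4@98; bids=[-] asks=[#3:1@98]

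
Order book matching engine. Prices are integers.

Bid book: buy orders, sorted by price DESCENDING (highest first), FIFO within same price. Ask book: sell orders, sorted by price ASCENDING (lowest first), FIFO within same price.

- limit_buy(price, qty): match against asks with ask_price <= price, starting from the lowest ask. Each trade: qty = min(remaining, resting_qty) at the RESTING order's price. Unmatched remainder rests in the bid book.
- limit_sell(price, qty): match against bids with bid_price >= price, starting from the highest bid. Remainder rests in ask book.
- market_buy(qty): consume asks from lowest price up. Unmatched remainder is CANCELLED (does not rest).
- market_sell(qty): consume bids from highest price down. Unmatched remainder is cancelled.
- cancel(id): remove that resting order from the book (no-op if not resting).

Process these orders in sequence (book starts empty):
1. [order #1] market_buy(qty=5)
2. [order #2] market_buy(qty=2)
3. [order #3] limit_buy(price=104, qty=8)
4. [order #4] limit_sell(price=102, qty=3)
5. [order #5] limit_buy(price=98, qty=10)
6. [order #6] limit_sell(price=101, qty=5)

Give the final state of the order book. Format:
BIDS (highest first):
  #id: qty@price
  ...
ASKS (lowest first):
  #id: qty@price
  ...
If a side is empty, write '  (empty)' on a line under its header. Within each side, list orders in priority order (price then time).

Answer: BIDS (highest first):
  #5: 10@98
ASKS (lowest first):
  (empty)

Derivation:
After op 1 [order #1] market_buy(qty=5): fills=none; bids=[-] asks=[-]
After op 2 [order #2] market_buy(qty=2): fills=none; bids=[-] asks=[-]
After op 3 [order #3] limit_buy(price=104, qty=8): fills=none; bids=[#3:8@104] asks=[-]
After op 4 [order #4] limit_sell(price=102, qty=3): fills=#3x#4:3@104; bids=[#3:5@104] asks=[-]
After op 5 [order #5] limit_buy(price=98, qty=10): fills=none; bids=[#3:5@104 #5:10@98] asks=[-]
After op 6 [order #6] limit_sell(price=101, qty=5): fills=#3x#6:5@104; bids=[#5:10@98] asks=[-]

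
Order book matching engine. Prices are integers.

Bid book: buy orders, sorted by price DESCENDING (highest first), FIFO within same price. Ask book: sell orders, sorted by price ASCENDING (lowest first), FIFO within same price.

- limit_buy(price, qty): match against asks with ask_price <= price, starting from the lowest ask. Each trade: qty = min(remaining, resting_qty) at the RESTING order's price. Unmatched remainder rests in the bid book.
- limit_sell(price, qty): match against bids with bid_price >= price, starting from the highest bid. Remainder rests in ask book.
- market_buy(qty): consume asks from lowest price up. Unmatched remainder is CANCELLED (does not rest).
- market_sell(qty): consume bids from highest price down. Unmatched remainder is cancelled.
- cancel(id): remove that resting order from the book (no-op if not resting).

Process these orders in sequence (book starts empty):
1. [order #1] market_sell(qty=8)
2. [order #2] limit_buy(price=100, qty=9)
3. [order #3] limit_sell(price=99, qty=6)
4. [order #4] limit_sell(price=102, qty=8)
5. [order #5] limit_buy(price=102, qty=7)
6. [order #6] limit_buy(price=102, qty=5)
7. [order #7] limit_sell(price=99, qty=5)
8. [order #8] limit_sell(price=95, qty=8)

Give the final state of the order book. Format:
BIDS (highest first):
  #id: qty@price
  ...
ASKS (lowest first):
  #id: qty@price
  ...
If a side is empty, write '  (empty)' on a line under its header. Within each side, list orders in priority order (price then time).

Answer: BIDS (highest first):
  (empty)
ASKS (lowest first):
  #8: 6@95

Derivation:
After op 1 [order #1] market_sell(qty=8): fills=none; bids=[-] asks=[-]
After op 2 [order #2] limit_buy(price=100, qty=9): fills=none; bids=[#2:9@100] asks=[-]
After op 3 [order #3] limit_sell(price=99, qty=6): fills=#2x#3:6@100; bids=[#2:3@100] asks=[-]
After op 4 [order #4] limit_sell(price=102, qty=8): fills=none; bids=[#2:3@100] asks=[#4:8@102]
After op 5 [order #5] limit_buy(price=102, qty=7): fills=#5x#4:7@102; bids=[#2:3@100] asks=[#4:1@102]
After op 6 [order #6] limit_buy(price=102, qty=5): fills=#6x#4:1@102; bids=[#6:4@102 #2:3@100] asks=[-]
After op 7 [order #7] limit_sell(price=99, qty=5): fills=#6x#7:4@102 #2x#7:1@100; bids=[#2:2@100] asks=[-]
After op 8 [order #8] limit_sell(price=95, qty=8): fills=#2x#8:2@100; bids=[-] asks=[#8:6@95]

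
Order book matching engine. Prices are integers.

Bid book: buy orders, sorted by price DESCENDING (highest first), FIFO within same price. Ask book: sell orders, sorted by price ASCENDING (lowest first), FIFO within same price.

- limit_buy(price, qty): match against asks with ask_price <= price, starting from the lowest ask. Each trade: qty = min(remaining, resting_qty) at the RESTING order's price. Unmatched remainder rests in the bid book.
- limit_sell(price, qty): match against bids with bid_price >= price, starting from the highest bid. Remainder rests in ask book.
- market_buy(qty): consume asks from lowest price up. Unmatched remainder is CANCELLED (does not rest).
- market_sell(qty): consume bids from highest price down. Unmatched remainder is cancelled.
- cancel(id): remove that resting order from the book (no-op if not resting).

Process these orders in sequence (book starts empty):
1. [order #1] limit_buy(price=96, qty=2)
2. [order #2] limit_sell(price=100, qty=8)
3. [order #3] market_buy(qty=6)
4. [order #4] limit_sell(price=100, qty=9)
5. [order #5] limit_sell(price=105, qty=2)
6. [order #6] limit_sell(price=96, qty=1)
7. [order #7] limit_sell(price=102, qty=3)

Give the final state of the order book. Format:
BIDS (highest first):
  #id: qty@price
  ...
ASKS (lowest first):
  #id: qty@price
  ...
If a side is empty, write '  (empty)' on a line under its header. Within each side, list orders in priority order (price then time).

Answer: BIDS (highest first):
  #1: 1@96
ASKS (lowest first):
  #2: 2@100
  #4: 9@100
  #7: 3@102
  #5: 2@105

Derivation:
After op 1 [order #1] limit_buy(price=96, qty=2): fills=none; bids=[#1:2@96] asks=[-]
After op 2 [order #2] limit_sell(price=100, qty=8): fills=none; bids=[#1:2@96] asks=[#2:8@100]
After op 3 [order #3] market_buy(qty=6): fills=#3x#2:6@100; bids=[#1:2@96] asks=[#2:2@100]
After op 4 [order #4] limit_sell(price=100, qty=9): fills=none; bids=[#1:2@96] asks=[#2:2@100 #4:9@100]
After op 5 [order #5] limit_sell(price=105, qty=2): fills=none; bids=[#1:2@96] asks=[#2:2@100 #4:9@100 #5:2@105]
After op 6 [order #6] limit_sell(price=96, qty=1): fills=#1x#6:1@96; bids=[#1:1@96] asks=[#2:2@100 #4:9@100 #5:2@105]
After op 7 [order #7] limit_sell(price=102, qty=3): fills=none; bids=[#1:1@96] asks=[#2:2@100 #4:9@100 #7:3@102 #5:2@105]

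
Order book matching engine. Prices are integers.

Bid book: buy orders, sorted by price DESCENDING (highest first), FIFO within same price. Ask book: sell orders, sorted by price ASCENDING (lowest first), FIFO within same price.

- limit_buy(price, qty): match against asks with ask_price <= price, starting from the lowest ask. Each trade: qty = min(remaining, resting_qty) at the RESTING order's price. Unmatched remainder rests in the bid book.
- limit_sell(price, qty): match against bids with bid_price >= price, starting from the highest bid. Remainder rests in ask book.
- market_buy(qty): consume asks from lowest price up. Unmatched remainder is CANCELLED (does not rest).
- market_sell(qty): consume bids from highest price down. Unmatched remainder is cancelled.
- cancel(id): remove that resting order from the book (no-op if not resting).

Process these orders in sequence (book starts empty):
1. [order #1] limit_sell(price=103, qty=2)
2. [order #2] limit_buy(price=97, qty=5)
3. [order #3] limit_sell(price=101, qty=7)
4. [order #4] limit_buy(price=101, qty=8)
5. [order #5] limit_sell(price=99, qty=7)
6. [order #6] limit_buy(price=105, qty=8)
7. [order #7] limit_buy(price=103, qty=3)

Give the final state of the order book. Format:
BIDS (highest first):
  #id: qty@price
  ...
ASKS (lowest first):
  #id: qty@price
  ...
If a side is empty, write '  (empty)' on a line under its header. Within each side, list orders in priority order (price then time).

After op 1 [order #1] limit_sell(price=103, qty=2): fills=none; bids=[-] asks=[#1:2@103]
After op 2 [order #2] limit_buy(price=97, qty=5): fills=none; bids=[#2:5@97] asks=[#1:2@103]
After op 3 [order #3] limit_sell(price=101, qty=7): fills=none; bids=[#2:5@97] asks=[#3:7@101 #1:2@103]
After op 4 [order #4] limit_buy(price=101, qty=8): fills=#4x#3:7@101; bids=[#4:1@101 #2:5@97] asks=[#1:2@103]
After op 5 [order #5] limit_sell(price=99, qty=7): fills=#4x#5:1@101; bids=[#2:5@97] asks=[#5:6@99 #1:2@103]
After op 6 [order #6] limit_buy(price=105, qty=8): fills=#6x#5:6@99 #6x#1:2@103; bids=[#2:5@97] asks=[-]
After op 7 [order #7] limit_buy(price=103, qty=3): fills=none; bids=[#7:3@103 #2:5@97] asks=[-]

Answer: BIDS (highest first):
  #7: 3@103
  #2: 5@97
ASKS (lowest first):
  (empty)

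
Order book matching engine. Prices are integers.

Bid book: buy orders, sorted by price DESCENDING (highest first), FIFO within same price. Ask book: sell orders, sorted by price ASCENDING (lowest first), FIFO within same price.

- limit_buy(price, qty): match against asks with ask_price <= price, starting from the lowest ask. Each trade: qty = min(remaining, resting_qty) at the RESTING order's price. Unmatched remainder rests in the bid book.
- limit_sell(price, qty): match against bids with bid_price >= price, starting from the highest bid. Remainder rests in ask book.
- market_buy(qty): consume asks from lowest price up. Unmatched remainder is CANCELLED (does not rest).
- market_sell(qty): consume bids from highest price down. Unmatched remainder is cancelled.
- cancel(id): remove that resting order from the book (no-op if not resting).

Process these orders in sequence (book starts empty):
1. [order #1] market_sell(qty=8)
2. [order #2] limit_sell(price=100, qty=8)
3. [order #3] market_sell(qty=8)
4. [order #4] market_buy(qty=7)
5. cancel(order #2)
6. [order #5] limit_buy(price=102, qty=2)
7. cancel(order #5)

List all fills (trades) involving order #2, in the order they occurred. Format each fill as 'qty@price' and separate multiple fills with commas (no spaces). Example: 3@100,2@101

After op 1 [order #1] market_sell(qty=8): fills=none; bids=[-] asks=[-]
After op 2 [order #2] limit_sell(price=100, qty=8): fills=none; bids=[-] asks=[#2:8@100]
After op 3 [order #3] market_sell(qty=8): fills=none; bids=[-] asks=[#2:8@100]
After op 4 [order #4] market_buy(qty=7): fills=#4x#2:7@100; bids=[-] asks=[#2:1@100]
After op 5 cancel(order #2): fills=none; bids=[-] asks=[-]
After op 6 [order #5] limit_buy(price=102, qty=2): fills=none; bids=[#5:2@102] asks=[-]
After op 7 cancel(order #5): fills=none; bids=[-] asks=[-]

Answer: 7@100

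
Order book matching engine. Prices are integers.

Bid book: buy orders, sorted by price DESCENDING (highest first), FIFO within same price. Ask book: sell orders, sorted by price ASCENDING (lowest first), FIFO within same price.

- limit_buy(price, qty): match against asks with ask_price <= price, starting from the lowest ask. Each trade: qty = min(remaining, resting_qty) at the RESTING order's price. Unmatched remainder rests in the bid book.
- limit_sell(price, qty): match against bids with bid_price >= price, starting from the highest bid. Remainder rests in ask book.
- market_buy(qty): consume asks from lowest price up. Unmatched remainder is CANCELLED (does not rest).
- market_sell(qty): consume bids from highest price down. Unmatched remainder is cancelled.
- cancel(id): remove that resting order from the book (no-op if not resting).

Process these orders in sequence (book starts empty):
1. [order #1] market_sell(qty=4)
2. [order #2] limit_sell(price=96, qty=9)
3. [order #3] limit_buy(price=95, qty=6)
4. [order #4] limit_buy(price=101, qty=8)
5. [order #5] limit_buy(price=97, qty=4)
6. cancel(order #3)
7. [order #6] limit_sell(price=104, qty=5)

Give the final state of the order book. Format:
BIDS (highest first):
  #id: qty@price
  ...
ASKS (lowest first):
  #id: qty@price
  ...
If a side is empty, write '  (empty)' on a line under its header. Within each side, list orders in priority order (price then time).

Answer: BIDS (highest first):
  #5: 3@97
ASKS (lowest first):
  #6: 5@104

Derivation:
After op 1 [order #1] market_sell(qty=4): fills=none; bids=[-] asks=[-]
After op 2 [order #2] limit_sell(price=96, qty=9): fills=none; bids=[-] asks=[#2:9@96]
After op 3 [order #3] limit_buy(price=95, qty=6): fills=none; bids=[#3:6@95] asks=[#2:9@96]
After op 4 [order #4] limit_buy(price=101, qty=8): fills=#4x#2:8@96; bids=[#3:6@95] asks=[#2:1@96]
After op 5 [order #5] limit_buy(price=97, qty=4): fills=#5x#2:1@96; bids=[#5:3@97 #3:6@95] asks=[-]
After op 6 cancel(order #3): fills=none; bids=[#5:3@97] asks=[-]
After op 7 [order #6] limit_sell(price=104, qty=5): fills=none; bids=[#5:3@97] asks=[#6:5@104]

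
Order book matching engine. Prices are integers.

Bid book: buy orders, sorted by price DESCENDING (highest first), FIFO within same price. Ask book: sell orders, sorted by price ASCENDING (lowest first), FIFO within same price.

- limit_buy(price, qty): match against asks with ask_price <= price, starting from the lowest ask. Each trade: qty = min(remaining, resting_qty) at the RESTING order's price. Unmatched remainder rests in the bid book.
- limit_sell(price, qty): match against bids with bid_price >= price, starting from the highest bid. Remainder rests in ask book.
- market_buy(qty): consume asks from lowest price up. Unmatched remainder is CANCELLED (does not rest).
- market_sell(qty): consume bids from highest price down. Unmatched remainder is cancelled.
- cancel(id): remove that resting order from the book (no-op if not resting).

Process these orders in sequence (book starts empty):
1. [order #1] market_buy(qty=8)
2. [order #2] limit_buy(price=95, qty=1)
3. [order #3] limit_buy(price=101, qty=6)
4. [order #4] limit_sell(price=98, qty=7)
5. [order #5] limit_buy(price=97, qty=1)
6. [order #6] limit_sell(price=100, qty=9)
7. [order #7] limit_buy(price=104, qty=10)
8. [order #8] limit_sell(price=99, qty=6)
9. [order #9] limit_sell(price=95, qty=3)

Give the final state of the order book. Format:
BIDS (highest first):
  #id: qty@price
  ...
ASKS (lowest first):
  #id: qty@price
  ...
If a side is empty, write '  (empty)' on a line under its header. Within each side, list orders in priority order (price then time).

After op 1 [order #1] market_buy(qty=8): fills=none; bids=[-] asks=[-]
After op 2 [order #2] limit_buy(price=95, qty=1): fills=none; bids=[#2:1@95] asks=[-]
After op 3 [order #3] limit_buy(price=101, qty=6): fills=none; bids=[#3:6@101 #2:1@95] asks=[-]
After op 4 [order #4] limit_sell(price=98, qty=7): fills=#3x#4:6@101; bids=[#2:1@95] asks=[#4:1@98]
After op 5 [order #5] limit_buy(price=97, qty=1): fills=none; bids=[#5:1@97 #2:1@95] asks=[#4:1@98]
After op 6 [order #6] limit_sell(price=100, qty=9): fills=none; bids=[#5:1@97 #2:1@95] asks=[#4:1@98 #6:9@100]
After op 7 [order #7] limit_buy(price=104, qty=10): fills=#7x#4:1@98 #7x#6:9@100; bids=[#5:1@97 #2:1@95] asks=[-]
After op 8 [order #8] limit_sell(price=99, qty=6): fills=none; bids=[#5:1@97 #2:1@95] asks=[#8:6@99]
After op 9 [order #9] limit_sell(price=95, qty=3): fills=#5x#9:1@97 #2x#9:1@95; bids=[-] asks=[#9:1@95 #8:6@99]

Answer: BIDS (highest first):
  (empty)
ASKS (lowest first):
  #9: 1@95
  #8: 6@99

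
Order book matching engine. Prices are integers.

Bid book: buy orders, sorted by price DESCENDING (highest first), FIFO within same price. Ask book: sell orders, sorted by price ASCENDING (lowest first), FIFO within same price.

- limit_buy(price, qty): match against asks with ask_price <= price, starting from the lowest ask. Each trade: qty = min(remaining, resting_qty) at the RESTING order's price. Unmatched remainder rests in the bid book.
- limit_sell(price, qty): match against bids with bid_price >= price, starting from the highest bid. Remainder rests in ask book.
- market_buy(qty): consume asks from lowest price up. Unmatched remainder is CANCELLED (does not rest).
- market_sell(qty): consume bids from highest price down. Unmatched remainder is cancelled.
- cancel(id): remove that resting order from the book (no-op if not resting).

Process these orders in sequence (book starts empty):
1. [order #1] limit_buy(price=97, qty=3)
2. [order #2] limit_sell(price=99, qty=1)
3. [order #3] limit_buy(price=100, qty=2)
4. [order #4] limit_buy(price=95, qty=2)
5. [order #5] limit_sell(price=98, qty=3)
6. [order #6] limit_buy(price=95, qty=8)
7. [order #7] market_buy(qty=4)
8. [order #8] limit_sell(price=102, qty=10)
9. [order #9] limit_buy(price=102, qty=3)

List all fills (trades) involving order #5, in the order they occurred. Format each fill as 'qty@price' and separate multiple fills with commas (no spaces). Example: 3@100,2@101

Answer: 1@100,2@98

Derivation:
After op 1 [order #1] limit_buy(price=97, qty=3): fills=none; bids=[#1:3@97] asks=[-]
After op 2 [order #2] limit_sell(price=99, qty=1): fills=none; bids=[#1:3@97] asks=[#2:1@99]
After op 3 [order #3] limit_buy(price=100, qty=2): fills=#3x#2:1@99; bids=[#3:1@100 #1:3@97] asks=[-]
After op 4 [order #4] limit_buy(price=95, qty=2): fills=none; bids=[#3:1@100 #1:3@97 #4:2@95] asks=[-]
After op 5 [order #5] limit_sell(price=98, qty=3): fills=#3x#5:1@100; bids=[#1:3@97 #4:2@95] asks=[#5:2@98]
After op 6 [order #6] limit_buy(price=95, qty=8): fills=none; bids=[#1:3@97 #4:2@95 #6:8@95] asks=[#5:2@98]
After op 7 [order #7] market_buy(qty=4): fills=#7x#5:2@98; bids=[#1:3@97 #4:2@95 #6:8@95] asks=[-]
After op 8 [order #8] limit_sell(price=102, qty=10): fills=none; bids=[#1:3@97 #4:2@95 #6:8@95] asks=[#8:10@102]
After op 9 [order #9] limit_buy(price=102, qty=3): fills=#9x#8:3@102; bids=[#1:3@97 #4:2@95 #6:8@95] asks=[#8:7@102]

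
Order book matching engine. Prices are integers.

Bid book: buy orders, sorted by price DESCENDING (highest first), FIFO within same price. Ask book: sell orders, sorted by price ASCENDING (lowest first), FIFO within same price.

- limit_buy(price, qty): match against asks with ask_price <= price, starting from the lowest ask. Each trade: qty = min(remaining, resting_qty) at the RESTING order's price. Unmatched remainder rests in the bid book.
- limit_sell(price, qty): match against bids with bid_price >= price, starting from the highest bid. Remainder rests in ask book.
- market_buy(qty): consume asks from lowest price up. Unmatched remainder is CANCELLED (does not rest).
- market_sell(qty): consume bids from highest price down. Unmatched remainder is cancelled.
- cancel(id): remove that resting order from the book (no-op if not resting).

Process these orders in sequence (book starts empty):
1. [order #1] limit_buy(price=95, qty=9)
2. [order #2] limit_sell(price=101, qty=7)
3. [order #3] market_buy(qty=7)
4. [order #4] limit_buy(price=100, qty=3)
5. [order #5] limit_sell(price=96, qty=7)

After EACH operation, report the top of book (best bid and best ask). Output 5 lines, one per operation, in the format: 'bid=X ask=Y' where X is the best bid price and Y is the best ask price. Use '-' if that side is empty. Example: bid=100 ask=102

Answer: bid=95 ask=-
bid=95 ask=101
bid=95 ask=-
bid=100 ask=-
bid=95 ask=96

Derivation:
After op 1 [order #1] limit_buy(price=95, qty=9): fills=none; bids=[#1:9@95] asks=[-]
After op 2 [order #2] limit_sell(price=101, qty=7): fills=none; bids=[#1:9@95] asks=[#2:7@101]
After op 3 [order #3] market_buy(qty=7): fills=#3x#2:7@101; bids=[#1:9@95] asks=[-]
After op 4 [order #4] limit_buy(price=100, qty=3): fills=none; bids=[#4:3@100 #1:9@95] asks=[-]
After op 5 [order #5] limit_sell(price=96, qty=7): fills=#4x#5:3@100; bids=[#1:9@95] asks=[#5:4@96]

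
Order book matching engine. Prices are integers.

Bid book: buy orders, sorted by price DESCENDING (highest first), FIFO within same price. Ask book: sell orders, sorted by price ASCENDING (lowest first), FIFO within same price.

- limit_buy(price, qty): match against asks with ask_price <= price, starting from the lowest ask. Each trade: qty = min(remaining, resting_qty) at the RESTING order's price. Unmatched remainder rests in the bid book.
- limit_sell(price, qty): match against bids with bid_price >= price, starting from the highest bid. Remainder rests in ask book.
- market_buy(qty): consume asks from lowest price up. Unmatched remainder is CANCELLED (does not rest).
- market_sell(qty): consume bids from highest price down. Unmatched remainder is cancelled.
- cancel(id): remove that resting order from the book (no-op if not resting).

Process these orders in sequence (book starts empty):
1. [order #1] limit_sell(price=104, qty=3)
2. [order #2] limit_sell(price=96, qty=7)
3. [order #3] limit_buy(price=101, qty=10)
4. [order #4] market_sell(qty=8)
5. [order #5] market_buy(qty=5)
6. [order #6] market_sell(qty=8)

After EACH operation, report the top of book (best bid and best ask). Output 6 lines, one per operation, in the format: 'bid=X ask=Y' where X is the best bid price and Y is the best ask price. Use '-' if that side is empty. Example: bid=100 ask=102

After op 1 [order #1] limit_sell(price=104, qty=3): fills=none; bids=[-] asks=[#1:3@104]
After op 2 [order #2] limit_sell(price=96, qty=7): fills=none; bids=[-] asks=[#2:7@96 #1:3@104]
After op 3 [order #3] limit_buy(price=101, qty=10): fills=#3x#2:7@96; bids=[#3:3@101] asks=[#1:3@104]
After op 4 [order #4] market_sell(qty=8): fills=#3x#4:3@101; bids=[-] asks=[#1:3@104]
After op 5 [order #5] market_buy(qty=5): fills=#5x#1:3@104; bids=[-] asks=[-]
After op 6 [order #6] market_sell(qty=8): fills=none; bids=[-] asks=[-]

Answer: bid=- ask=104
bid=- ask=96
bid=101 ask=104
bid=- ask=104
bid=- ask=-
bid=- ask=-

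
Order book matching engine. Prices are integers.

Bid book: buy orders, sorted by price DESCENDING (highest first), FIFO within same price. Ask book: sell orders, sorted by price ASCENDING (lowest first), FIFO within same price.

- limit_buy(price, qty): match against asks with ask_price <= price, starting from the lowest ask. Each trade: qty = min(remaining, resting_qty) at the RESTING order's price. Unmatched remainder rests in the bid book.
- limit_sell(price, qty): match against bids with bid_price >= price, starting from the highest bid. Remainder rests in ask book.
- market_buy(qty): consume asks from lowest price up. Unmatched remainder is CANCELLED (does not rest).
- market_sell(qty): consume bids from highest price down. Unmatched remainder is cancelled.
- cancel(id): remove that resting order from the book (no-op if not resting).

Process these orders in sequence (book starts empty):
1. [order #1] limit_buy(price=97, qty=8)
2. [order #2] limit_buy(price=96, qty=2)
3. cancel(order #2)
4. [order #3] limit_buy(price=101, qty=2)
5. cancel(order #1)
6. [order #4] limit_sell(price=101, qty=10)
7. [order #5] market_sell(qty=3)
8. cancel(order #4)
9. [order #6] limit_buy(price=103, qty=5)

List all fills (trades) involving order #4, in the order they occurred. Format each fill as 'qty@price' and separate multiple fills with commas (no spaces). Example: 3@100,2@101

Answer: 2@101

Derivation:
After op 1 [order #1] limit_buy(price=97, qty=8): fills=none; bids=[#1:8@97] asks=[-]
After op 2 [order #2] limit_buy(price=96, qty=2): fills=none; bids=[#1:8@97 #2:2@96] asks=[-]
After op 3 cancel(order #2): fills=none; bids=[#1:8@97] asks=[-]
After op 4 [order #3] limit_buy(price=101, qty=2): fills=none; bids=[#3:2@101 #1:8@97] asks=[-]
After op 5 cancel(order #1): fills=none; bids=[#3:2@101] asks=[-]
After op 6 [order #4] limit_sell(price=101, qty=10): fills=#3x#4:2@101; bids=[-] asks=[#4:8@101]
After op 7 [order #5] market_sell(qty=3): fills=none; bids=[-] asks=[#4:8@101]
After op 8 cancel(order #4): fills=none; bids=[-] asks=[-]
After op 9 [order #6] limit_buy(price=103, qty=5): fills=none; bids=[#6:5@103] asks=[-]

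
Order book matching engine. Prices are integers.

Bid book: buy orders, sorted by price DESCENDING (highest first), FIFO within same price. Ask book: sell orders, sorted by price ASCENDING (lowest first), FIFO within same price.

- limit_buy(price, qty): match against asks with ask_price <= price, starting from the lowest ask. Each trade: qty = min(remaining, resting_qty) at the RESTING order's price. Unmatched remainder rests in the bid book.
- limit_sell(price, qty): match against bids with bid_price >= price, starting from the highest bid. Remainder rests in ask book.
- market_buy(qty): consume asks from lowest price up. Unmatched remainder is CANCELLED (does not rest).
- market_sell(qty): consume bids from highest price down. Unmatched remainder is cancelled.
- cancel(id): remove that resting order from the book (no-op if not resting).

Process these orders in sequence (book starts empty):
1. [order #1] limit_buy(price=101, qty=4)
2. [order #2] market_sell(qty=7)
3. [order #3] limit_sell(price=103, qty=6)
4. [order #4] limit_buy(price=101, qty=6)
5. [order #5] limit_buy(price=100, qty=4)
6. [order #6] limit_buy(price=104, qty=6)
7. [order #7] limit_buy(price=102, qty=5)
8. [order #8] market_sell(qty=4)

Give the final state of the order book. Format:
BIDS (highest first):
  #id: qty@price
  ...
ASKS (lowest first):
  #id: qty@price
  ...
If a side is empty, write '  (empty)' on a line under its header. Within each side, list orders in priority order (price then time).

Answer: BIDS (highest first):
  #7: 1@102
  #4: 6@101
  #5: 4@100
ASKS (lowest first):
  (empty)

Derivation:
After op 1 [order #1] limit_buy(price=101, qty=4): fills=none; bids=[#1:4@101] asks=[-]
After op 2 [order #2] market_sell(qty=7): fills=#1x#2:4@101; bids=[-] asks=[-]
After op 3 [order #3] limit_sell(price=103, qty=6): fills=none; bids=[-] asks=[#3:6@103]
After op 4 [order #4] limit_buy(price=101, qty=6): fills=none; bids=[#4:6@101] asks=[#3:6@103]
After op 5 [order #5] limit_buy(price=100, qty=4): fills=none; bids=[#4:6@101 #5:4@100] asks=[#3:6@103]
After op 6 [order #6] limit_buy(price=104, qty=6): fills=#6x#3:6@103; bids=[#4:6@101 #5:4@100] asks=[-]
After op 7 [order #7] limit_buy(price=102, qty=5): fills=none; bids=[#7:5@102 #4:6@101 #5:4@100] asks=[-]
After op 8 [order #8] market_sell(qty=4): fills=#7x#8:4@102; bids=[#7:1@102 #4:6@101 #5:4@100] asks=[-]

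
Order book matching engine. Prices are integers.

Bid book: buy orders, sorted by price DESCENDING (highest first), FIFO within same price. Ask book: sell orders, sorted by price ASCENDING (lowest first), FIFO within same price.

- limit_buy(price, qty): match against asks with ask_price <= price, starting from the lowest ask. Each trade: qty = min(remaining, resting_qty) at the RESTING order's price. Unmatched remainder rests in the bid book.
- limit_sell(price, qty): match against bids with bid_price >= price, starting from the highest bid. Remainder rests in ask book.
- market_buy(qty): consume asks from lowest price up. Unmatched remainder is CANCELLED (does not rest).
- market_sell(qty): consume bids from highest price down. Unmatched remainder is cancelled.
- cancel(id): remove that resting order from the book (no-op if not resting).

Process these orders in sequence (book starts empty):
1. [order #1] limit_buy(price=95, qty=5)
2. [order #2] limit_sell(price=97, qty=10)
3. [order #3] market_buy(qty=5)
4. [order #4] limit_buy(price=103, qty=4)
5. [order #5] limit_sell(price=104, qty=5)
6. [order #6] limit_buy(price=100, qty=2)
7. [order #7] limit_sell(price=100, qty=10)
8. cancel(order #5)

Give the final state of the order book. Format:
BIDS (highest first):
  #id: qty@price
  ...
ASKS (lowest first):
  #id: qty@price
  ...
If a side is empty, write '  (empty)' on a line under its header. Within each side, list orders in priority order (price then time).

After op 1 [order #1] limit_buy(price=95, qty=5): fills=none; bids=[#1:5@95] asks=[-]
After op 2 [order #2] limit_sell(price=97, qty=10): fills=none; bids=[#1:5@95] asks=[#2:10@97]
After op 3 [order #3] market_buy(qty=5): fills=#3x#2:5@97; bids=[#1:5@95] asks=[#2:5@97]
After op 4 [order #4] limit_buy(price=103, qty=4): fills=#4x#2:4@97; bids=[#1:5@95] asks=[#2:1@97]
After op 5 [order #5] limit_sell(price=104, qty=5): fills=none; bids=[#1:5@95] asks=[#2:1@97 #5:5@104]
After op 6 [order #6] limit_buy(price=100, qty=2): fills=#6x#2:1@97; bids=[#6:1@100 #1:5@95] asks=[#5:5@104]
After op 7 [order #7] limit_sell(price=100, qty=10): fills=#6x#7:1@100; bids=[#1:5@95] asks=[#7:9@100 #5:5@104]
After op 8 cancel(order #5): fills=none; bids=[#1:5@95] asks=[#7:9@100]

Answer: BIDS (highest first):
  #1: 5@95
ASKS (lowest first):
  #7: 9@100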